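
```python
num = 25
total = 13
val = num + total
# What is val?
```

Trace (tracking val):
num = 25  # -> num = 25
total = 13  # -> total = 13
val = num + total  # -> val = 38

Answer: 38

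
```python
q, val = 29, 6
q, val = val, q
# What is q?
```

Trace (tracking q):
q, val = (29, 6)  # -> q = 29, val = 6
q, val = (val, q)  # -> q = 6, val = 29

Answer: 6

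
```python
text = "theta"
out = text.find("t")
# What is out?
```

Trace (tracking out):
text = 'theta'  # -> text = 'theta'
out = text.find('t')  # -> out = 0

Answer: 0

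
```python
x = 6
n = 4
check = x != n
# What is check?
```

Answer: True

Derivation:
Trace (tracking check):
x = 6  # -> x = 6
n = 4  # -> n = 4
check = x != n  # -> check = True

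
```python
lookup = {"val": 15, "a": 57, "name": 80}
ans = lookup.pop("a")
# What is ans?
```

Trace (tracking ans):
lookup = {'val': 15, 'a': 57, 'name': 80}  # -> lookup = {'val': 15, 'a': 57, 'name': 80}
ans = lookup.pop('a')  # -> ans = 57

Answer: 57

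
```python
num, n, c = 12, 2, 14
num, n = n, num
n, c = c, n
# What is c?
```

Answer: 12

Derivation:
Trace (tracking c):
num, n, c = (12, 2, 14)  # -> num = 12, n = 2, c = 14
num, n = (n, num)  # -> num = 2, n = 12
n, c = (c, n)  # -> n = 14, c = 12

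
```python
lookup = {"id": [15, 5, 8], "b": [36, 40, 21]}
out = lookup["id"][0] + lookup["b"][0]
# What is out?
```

Answer: 51

Derivation:
Trace (tracking out):
lookup = {'id': [15, 5, 8], 'b': [36, 40, 21]}  # -> lookup = {'id': [15, 5, 8], 'b': [36, 40, 21]}
out = lookup['id'][0] + lookup['b'][0]  # -> out = 51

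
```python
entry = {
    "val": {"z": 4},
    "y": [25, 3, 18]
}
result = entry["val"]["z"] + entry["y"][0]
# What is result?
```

Trace (tracking result):
entry = {'val': {'z': 4}, 'y': [25, 3, 18]}  # -> entry = {'val': {'z': 4}, 'y': [25, 3, 18]}
result = entry['val']['z'] + entry['y'][0]  # -> result = 29

Answer: 29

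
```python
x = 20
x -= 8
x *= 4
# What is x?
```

Trace (tracking x):
x = 20  # -> x = 20
x -= 8  # -> x = 12
x *= 4  # -> x = 48

Answer: 48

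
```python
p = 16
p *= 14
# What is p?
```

Answer: 224

Derivation:
Trace (tracking p):
p = 16  # -> p = 16
p *= 14  # -> p = 224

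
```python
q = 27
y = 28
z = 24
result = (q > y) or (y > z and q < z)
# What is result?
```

Trace (tracking result):
q = 27  # -> q = 27
y = 28  # -> y = 28
z = 24  # -> z = 24
result = q > y or (y > z and q < z)  # -> result = False

Answer: False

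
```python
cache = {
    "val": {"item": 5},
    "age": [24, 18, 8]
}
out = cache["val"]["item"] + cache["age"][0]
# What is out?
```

Trace (tracking out):
cache = {'val': {'item': 5}, 'age': [24, 18, 8]}  # -> cache = {'val': {'item': 5}, 'age': [24, 18, 8]}
out = cache['val']['item'] + cache['age'][0]  # -> out = 29

Answer: 29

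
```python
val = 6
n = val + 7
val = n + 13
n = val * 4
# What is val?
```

Answer: 26

Derivation:
Trace (tracking val):
val = 6  # -> val = 6
n = val + 7  # -> n = 13
val = n + 13  # -> val = 26
n = val * 4  # -> n = 104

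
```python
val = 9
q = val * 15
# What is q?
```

Trace (tracking q):
val = 9  # -> val = 9
q = val * 15  # -> q = 135

Answer: 135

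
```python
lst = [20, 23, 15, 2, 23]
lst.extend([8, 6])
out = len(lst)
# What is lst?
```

Trace (tracking lst):
lst = [20, 23, 15, 2, 23]  # -> lst = [20, 23, 15, 2, 23]
lst.extend([8, 6])  # -> lst = [20, 23, 15, 2, 23, 8, 6]
out = len(lst)  # -> out = 7

Answer: [20, 23, 15, 2, 23, 8, 6]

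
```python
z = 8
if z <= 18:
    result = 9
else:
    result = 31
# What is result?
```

Trace (tracking result):
z = 8  # -> z = 8
if z <= 18:  # condition is True
    result = 9  # -> result = 9

Answer: 9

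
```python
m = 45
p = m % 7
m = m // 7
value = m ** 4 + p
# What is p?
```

Trace (tracking p):
m = 45  # -> m = 45
p = m % 7  # -> p = 3
m = m // 7  # -> m = 6
value = m ** 4 + p  # -> value = 1299

Answer: 3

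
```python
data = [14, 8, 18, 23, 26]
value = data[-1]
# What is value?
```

Trace (tracking value):
data = [14, 8, 18, 23, 26]  # -> data = [14, 8, 18, 23, 26]
value = data[-1]  # -> value = 26

Answer: 26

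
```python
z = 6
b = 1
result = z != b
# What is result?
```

Answer: True

Derivation:
Trace (tracking result):
z = 6  # -> z = 6
b = 1  # -> b = 1
result = z != b  # -> result = True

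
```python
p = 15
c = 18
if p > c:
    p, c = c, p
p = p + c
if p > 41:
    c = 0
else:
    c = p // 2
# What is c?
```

Answer: 16

Derivation:
Trace (tracking c):
p = 15  # -> p = 15
c = 18  # -> c = 18
if p > c:  # condition is False
p = p + c  # -> p = 33
if p > 41:  # condition is False
else:
    c = p // 2  # -> c = 16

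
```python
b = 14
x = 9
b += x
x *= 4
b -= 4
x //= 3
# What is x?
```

Answer: 12

Derivation:
Trace (tracking x):
b = 14  # -> b = 14
x = 9  # -> x = 9
b += x  # -> b = 23
x *= 4  # -> x = 36
b -= 4  # -> b = 19
x //= 3  # -> x = 12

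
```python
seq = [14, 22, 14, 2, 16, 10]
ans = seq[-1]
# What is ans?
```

Answer: 10

Derivation:
Trace (tracking ans):
seq = [14, 22, 14, 2, 16, 10]  # -> seq = [14, 22, 14, 2, 16, 10]
ans = seq[-1]  # -> ans = 10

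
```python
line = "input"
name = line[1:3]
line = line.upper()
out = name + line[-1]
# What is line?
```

Answer: 'INPUT'

Derivation:
Trace (tracking line):
line = 'input'  # -> line = 'input'
name = line[1:3]  # -> name = 'np'
line = line.upper()  # -> line = 'INPUT'
out = name + line[-1]  # -> out = 'npT'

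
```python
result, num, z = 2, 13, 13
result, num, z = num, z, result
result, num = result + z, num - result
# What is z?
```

Answer: 2

Derivation:
Trace (tracking z):
result, num, z = (2, 13, 13)  # -> result = 2, num = 13, z = 13
result, num, z = (num, z, result)  # -> result = 13, num = 13, z = 2
result, num = (result + z, num - result)  # -> result = 15, num = 0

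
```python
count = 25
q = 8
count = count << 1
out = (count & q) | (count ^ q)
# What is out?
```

Trace (tracking out):
count = 25  # -> count = 25
q = 8  # -> q = 8
count = count << 1  # -> count = 50
out = count & q | count ^ q  # -> out = 58

Answer: 58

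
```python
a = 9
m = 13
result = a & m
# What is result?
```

Answer: 9

Derivation:
Trace (tracking result):
a = 9  # -> a = 9
m = 13  # -> m = 13
result = a & m  # -> result = 9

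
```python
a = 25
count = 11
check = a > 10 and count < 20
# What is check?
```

Trace (tracking check):
a = 25  # -> a = 25
count = 11  # -> count = 11
check = a > 10 and count < 20  # -> check = True

Answer: True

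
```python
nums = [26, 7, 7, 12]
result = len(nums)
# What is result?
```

Trace (tracking result):
nums = [26, 7, 7, 12]  # -> nums = [26, 7, 7, 12]
result = len(nums)  # -> result = 4

Answer: 4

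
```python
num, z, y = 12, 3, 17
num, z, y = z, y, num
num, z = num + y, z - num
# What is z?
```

Trace (tracking z):
num, z, y = (12, 3, 17)  # -> num = 12, z = 3, y = 17
num, z, y = (z, y, num)  # -> num = 3, z = 17, y = 12
num, z = (num + y, z - num)  # -> num = 15, z = 14

Answer: 14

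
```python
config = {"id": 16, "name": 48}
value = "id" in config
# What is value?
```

Trace (tracking value):
config = {'id': 16, 'name': 48}  # -> config = {'id': 16, 'name': 48}
value = 'id' in config  # -> value = True

Answer: True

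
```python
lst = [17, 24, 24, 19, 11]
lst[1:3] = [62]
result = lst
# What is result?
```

Trace (tracking result):
lst = [17, 24, 24, 19, 11]  # -> lst = [17, 24, 24, 19, 11]
lst[1:3] = [62]  # -> lst = [17, 62, 19, 11]
result = lst  # -> result = [17, 62, 19, 11]

Answer: [17, 62, 19, 11]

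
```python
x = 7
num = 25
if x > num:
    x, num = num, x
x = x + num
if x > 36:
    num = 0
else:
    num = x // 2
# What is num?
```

Answer: 16

Derivation:
Trace (tracking num):
x = 7  # -> x = 7
num = 25  # -> num = 25
if x > num:  # condition is False
x = x + num  # -> x = 32
if x > 36:  # condition is False
else:
    num = x // 2  # -> num = 16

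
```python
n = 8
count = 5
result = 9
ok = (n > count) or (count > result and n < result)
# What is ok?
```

Trace (tracking ok):
n = 8  # -> n = 8
count = 5  # -> count = 5
result = 9  # -> result = 9
ok = n > count or (count > result and n < result)  # -> ok = True

Answer: True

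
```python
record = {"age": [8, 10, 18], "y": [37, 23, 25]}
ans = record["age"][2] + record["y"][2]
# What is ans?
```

Answer: 43

Derivation:
Trace (tracking ans):
record = {'age': [8, 10, 18], 'y': [37, 23, 25]}  # -> record = {'age': [8, 10, 18], 'y': [37, 23, 25]}
ans = record['age'][2] + record['y'][2]  # -> ans = 43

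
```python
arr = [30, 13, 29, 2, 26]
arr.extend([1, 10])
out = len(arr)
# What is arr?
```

Answer: [30, 13, 29, 2, 26, 1, 10]

Derivation:
Trace (tracking arr):
arr = [30, 13, 29, 2, 26]  # -> arr = [30, 13, 29, 2, 26]
arr.extend([1, 10])  # -> arr = [30, 13, 29, 2, 26, 1, 10]
out = len(arr)  # -> out = 7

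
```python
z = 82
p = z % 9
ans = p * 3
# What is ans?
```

Answer: 3

Derivation:
Trace (tracking ans):
z = 82  # -> z = 82
p = z % 9  # -> p = 1
ans = p * 3  # -> ans = 3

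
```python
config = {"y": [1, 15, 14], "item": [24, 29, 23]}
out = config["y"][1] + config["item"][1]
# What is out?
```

Trace (tracking out):
config = {'y': [1, 15, 14], 'item': [24, 29, 23]}  # -> config = {'y': [1, 15, 14], 'item': [24, 29, 23]}
out = config['y'][1] + config['item'][1]  # -> out = 44

Answer: 44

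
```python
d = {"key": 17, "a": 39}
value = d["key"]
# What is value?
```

Trace (tracking value):
d = {'key': 17, 'a': 39}  # -> d = {'key': 17, 'a': 39}
value = d['key']  # -> value = 17

Answer: 17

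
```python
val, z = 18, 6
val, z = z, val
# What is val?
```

Answer: 6

Derivation:
Trace (tracking val):
val, z = (18, 6)  # -> val = 18, z = 6
val, z = (z, val)  # -> val = 6, z = 18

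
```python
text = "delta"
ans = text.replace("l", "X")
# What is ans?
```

Answer: 'deXta'

Derivation:
Trace (tracking ans):
text = 'delta'  # -> text = 'delta'
ans = text.replace('l', 'X')  # -> ans = 'deXta'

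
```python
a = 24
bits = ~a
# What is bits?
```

Answer: -25

Derivation:
Trace (tracking bits):
a = 24  # -> a = 24
bits = ~a  # -> bits = -25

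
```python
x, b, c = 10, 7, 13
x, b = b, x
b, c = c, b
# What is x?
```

Trace (tracking x):
x, b, c = (10, 7, 13)  # -> x = 10, b = 7, c = 13
x, b = (b, x)  # -> x = 7, b = 10
b, c = (c, b)  # -> b = 13, c = 10

Answer: 7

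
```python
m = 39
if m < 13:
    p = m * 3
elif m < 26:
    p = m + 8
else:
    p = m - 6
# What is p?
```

Answer: 33

Derivation:
Trace (tracking p):
m = 39  # -> m = 39
if m < 13:  # condition is False
elif m < 26:  # condition is False
else:
    p = m - 6  # -> p = 33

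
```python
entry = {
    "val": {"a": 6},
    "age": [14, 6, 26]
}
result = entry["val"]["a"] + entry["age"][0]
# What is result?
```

Answer: 20

Derivation:
Trace (tracking result):
entry = {'val': {'a': 6}, 'age': [14, 6, 26]}  # -> entry = {'val': {'a': 6}, 'age': [14, 6, 26]}
result = entry['val']['a'] + entry['age'][0]  # -> result = 20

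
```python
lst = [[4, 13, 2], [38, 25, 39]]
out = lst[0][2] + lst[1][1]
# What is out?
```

Trace (tracking out):
lst = [[4, 13, 2], [38, 25, 39]]  # -> lst = [[4, 13, 2], [38, 25, 39]]
out = lst[0][2] + lst[1][1]  # -> out = 27

Answer: 27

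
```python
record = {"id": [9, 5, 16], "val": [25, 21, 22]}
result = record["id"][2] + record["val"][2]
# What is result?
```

Trace (tracking result):
record = {'id': [9, 5, 16], 'val': [25, 21, 22]}  # -> record = {'id': [9, 5, 16], 'val': [25, 21, 22]}
result = record['id'][2] + record['val'][2]  # -> result = 38

Answer: 38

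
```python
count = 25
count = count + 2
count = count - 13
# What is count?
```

Answer: 14

Derivation:
Trace (tracking count):
count = 25  # -> count = 25
count = count + 2  # -> count = 27
count = count - 13  # -> count = 14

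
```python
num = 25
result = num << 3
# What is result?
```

Answer: 200

Derivation:
Trace (tracking result):
num = 25  # -> num = 25
result = num << 3  # -> result = 200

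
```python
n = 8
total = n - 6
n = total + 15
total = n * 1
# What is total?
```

Answer: 17

Derivation:
Trace (tracking total):
n = 8  # -> n = 8
total = n - 6  # -> total = 2
n = total + 15  # -> n = 17
total = n * 1  # -> total = 17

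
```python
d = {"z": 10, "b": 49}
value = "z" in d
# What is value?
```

Trace (tracking value):
d = {'z': 10, 'b': 49}  # -> d = {'z': 10, 'b': 49}
value = 'z' in d  # -> value = True

Answer: True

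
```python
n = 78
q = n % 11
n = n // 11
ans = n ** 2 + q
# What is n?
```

Answer: 7

Derivation:
Trace (tracking n):
n = 78  # -> n = 78
q = n % 11  # -> q = 1
n = n // 11  # -> n = 7
ans = n ** 2 + q  # -> ans = 50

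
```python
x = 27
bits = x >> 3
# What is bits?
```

Trace (tracking bits):
x = 27  # -> x = 27
bits = x >> 3  # -> bits = 3

Answer: 3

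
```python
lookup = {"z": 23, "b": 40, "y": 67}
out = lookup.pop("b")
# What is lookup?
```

Trace (tracking lookup):
lookup = {'z': 23, 'b': 40, 'y': 67}  # -> lookup = {'z': 23, 'b': 40, 'y': 67}
out = lookup.pop('b')  # -> out = 40

Answer: {'z': 23, 'y': 67}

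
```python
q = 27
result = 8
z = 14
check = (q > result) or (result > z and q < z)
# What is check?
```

Trace (tracking check):
q = 27  # -> q = 27
result = 8  # -> result = 8
z = 14  # -> z = 14
check = q > result or (result > z and q < z)  # -> check = True

Answer: True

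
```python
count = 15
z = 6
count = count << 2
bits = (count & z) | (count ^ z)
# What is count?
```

Answer: 60

Derivation:
Trace (tracking count):
count = 15  # -> count = 15
z = 6  # -> z = 6
count = count << 2  # -> count = 60
bits = count & z | count ^ z  # -> bits = 62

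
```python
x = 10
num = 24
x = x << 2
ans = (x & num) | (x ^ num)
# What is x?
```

Trace (tracking x):
x = 10  # -> x = 10
num = 24  # -> num = 24
x = x << 2  # -> x = 40
ans = x & num | x ^ num  # -> ans = 56

Answer: 40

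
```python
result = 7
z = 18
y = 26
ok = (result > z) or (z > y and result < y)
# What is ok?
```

Answer: False

Derivation:
Trace (tracking ok):
result = 7  # -> result = 7
z = 18  # -> z = 18
y = 26  # -> y = 26
ok = result > z or (z > y and result < y)  # -> ok = False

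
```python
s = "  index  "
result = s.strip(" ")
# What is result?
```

Answer: 'index'

Derivation:
Trace (tracking result):
s = '  index  '  # -> s = '  index  '
result = s.strip(' ')  # -> result = 'index'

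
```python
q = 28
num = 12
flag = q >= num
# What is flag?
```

Trace (tracking flag):
q = 28  # -> q = 28
num = 12  # -> num = 12
flag = q >= num  # -> flag = True

Answer: True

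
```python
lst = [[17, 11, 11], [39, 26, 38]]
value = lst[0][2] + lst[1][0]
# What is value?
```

Trace (tracking value):
lst = [[17, 11, 11], [39, 26, 38]]  # -> lst = [[17, 11, 11], [39, 26, 38]]
value = lst[0][2] + lst[1][0]  # -> value = 50

Answer: 50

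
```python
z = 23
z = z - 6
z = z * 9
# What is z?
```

Answer: 153

Derivation:
Trace (tracking z):
z = 23  # -> z = 23
z = z - 6  # -> z = 17
z = z * 9  # -> z = 153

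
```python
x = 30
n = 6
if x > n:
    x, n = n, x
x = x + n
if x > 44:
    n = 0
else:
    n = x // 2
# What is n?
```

Answer: 18

Derivation:
Trace (tracking n):
x = 30  # -> x = 30
n = 6  # -> n = 6
if x > n:  # condition is True
    x, n = (n, x)  # -> x = 6, n = 30
x = x + n  # -> x = 36
if x > 44:  # condition is False
else:
    n = x // 2  # -> n = 18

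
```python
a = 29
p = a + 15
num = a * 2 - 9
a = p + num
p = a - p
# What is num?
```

Trace (tracking num):
a = 29  # -> a = 29
p = a + 15  # -> p = 44
num = a * 2 - 9  # -> num = 49
a = p + num  # -> a = 93
p = a - p  # -> p = 49

Answer: 49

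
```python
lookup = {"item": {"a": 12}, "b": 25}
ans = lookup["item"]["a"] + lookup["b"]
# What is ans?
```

Answer: 37

Derivation:
Trace (tracking ans):
lookup = {'item': {'a': 12}, 'b': 25}  # -> lookup = {'item': {'a': 12}, 'b': 25}
ans = lookup['item']['a'] + lookup['b']  # -> ans = 37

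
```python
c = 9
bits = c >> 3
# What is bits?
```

Trace (tracking bits):
c = 9  # -> c = 9
bits = c >> 3  # -> bits = 1

Answer: 1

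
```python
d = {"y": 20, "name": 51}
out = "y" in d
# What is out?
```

Answer: True

Derivation:
Trace (tracking out):
d = {'y': 20, 'name': 51}  # -> d = {'y': 20, 'name': 51}
out = 'y' in d  # -> out = True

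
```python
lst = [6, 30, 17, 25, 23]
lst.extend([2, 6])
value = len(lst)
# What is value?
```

Trace (tracking value):
lst = [6, 30, 17, 25, 23]  # -> lst = [6, 30, 17, 25, 23]
lst.extend([2, 6])  # -> lst = [6, 30, 17, 25, 23, 2, 6]
value = len(lst)  # -> value = 7

Answer: 7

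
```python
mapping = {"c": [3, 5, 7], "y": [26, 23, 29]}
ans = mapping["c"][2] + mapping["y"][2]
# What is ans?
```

Answer: 36

Derivation:
Trace (tracking ans):
mapping = {'c': [3, 5, 7], 'y': [26, 23, 29]}  # -> mapping = {'c': [3, 5, 7], 'y': [26, 23, 29]}
ans = mapping['c'][2] + mapping['y'][2]  # -> ans = 36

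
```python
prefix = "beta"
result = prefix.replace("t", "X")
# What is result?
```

Answer: 'beXa'

Derivation:
Trace (tracking result):
prefix = 'beta'  # -> prefix = 'beta'
result = prefix.replace('t', 'X')  # -> result = 'beXa'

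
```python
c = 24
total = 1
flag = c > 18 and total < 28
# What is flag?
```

Answer: True

Derivation:
Trace (tracking flag):
c = 24  # -> c = 24
total = 1  # -> total = 1
flag = c > 18 and total < 28  # -> flag = True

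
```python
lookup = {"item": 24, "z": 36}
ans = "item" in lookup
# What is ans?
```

Trace (tracking ans):
lookup = {'item': 24, 'z': 36}  # -> lookup = {'item': 24, 'z': 36}
ans = 'item' in lookup  # -> ans = True

Answer: True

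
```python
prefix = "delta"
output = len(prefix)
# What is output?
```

Trace (tracking output):
prefix = 'delta'  # -> prefix = 'delta'
output = len(prefix)  # -> output = 5

Answer: 5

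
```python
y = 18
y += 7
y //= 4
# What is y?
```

Trace (tracking y):
y = 18  # -> y = 18
y += 7  # -> y = 25
y //= 4  # -> y = 6

Answer: 6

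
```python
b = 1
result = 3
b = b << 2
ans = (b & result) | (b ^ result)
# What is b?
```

Answer: 4

Derivation:
Trace (tracking b):
b = 1  # -> b = 1
result = 3  # -> result = 3
b = b << 2  # -> b = 4
ans = b & result | b ^ result  # -> ans = 7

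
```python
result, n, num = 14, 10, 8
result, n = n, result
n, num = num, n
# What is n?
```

Answer: 8

Derivation:
Trace (tracking n):
result, n, num = (14, 10, 8)  # -> result = 14, n = 10, num = 8
result, n = (n, result)  # -> result = 10, n = 14
n, num = (num, n)  # -> n = 8, num = 14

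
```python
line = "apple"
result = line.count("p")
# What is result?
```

Trace (tracking result):
line = 'apple'  # -> line = 'apple'
result = line.count('p')  # -> result = 2

Answer: 2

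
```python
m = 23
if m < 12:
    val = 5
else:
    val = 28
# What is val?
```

Answer: 28

Derivation:
Trace (tracking val):
m = 23  # -> m = 23
if m < 12:  # condition is False
else:
    val = 28  # -> val = 28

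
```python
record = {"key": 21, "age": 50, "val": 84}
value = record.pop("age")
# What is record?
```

Trace (tracking record):
record = {'key': 21, 'age': 50, 'val': 84}  # -> record = {'key': 21, 'age': 50, 'val': 84}
value = record.pop('age')  # -> value = 50

Answer: {'key': 21, 'val': 84}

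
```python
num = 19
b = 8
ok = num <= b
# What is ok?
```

Answer: False

Derivation:
Trace (tracking ok):
num = 19  # -> num = 19
b = 8  # -> b = 8
ok = num <= b  # -> ok = False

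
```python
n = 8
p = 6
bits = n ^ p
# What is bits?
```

Trace (tracking bits):
n = 8  # -> n = 8
p = 6  # -> p = 6
bits = n ^ p  # -> bits = 14

Answer: 14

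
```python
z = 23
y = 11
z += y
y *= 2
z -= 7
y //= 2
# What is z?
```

Trace (tracking z):
z = 23  # -> z = 23
y = 11  # -> y = 11
z += y  # -> z = 34
y *= 2  # -> y = 22
z -= 7  # -> z = 27
y //= 2  # -> y = 11

Answer: 27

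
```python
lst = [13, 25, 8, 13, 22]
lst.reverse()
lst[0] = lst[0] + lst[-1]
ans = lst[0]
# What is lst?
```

Trace (tracking lst):
lst = [13, 25, 8, 13, 22]  # -> lst = [13, 25, 8, 13, 22]
lst.reverse()  # -> lst = [22, 13, 8, 25, 13]
lst[0] = lst[0] + lst[-1]  # -> lst = [35, 13, 8, 25, 13]
ans = lst[0]  # -> ans = 35

Answer: [35, 13, 8, 25, 13]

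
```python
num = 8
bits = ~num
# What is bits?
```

Answer: -9

Derivation:
Trace (tracking bits):
num = 8  # -> num = 8
bits = ~num  # -> bits = -9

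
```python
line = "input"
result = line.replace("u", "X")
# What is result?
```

Answer: 'inpXt'

Derivation:
Trace (tracking result):
line = 'input'  # -> line = 'input'
result = line.replace('u', 'X')  # -> result = 'inpXt'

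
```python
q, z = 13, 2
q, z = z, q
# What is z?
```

Answer: 13

Derivation:
Trace (tracking z):
q, z = (13, 2)  # -> q = 13, z = 2
q, z = (z, q)  # -> q = 2, z = 13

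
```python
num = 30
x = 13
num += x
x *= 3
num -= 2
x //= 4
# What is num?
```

Answer: 41

Derivation:
Trace (tracking num):
num = 30  # -> num = 30
x = 13  # -> x = 13
num += x  # -> num = 43
x *= 3  # -> x = 39
num -= 2  # -> num = 41
x //= 4  # -> x = 9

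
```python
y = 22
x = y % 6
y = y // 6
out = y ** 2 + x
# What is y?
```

Trace (tracking y):
y = 22  # -> y = 22
x = y % 6  # -> x = 4
y = y // 6  # -> y = 3
out = y ** 2 + x  # -> out = 13

Answer: 3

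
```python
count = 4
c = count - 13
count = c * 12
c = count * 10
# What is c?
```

Answer: -1080

Derivation:
Trace (tracking c):
count = 4  # -> count = 4
c = count - 13  # -> c = -9
count = c * 12  # -> count = -108
c = count * 10  # -> c = -1080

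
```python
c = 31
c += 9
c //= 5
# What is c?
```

Trace (tracking c):
c = 31  # -> c = 31
c += 9  # -> c = 40
c //= 5  # -> c = 8

Answer: 8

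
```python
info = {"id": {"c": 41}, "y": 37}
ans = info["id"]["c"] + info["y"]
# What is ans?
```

Answer: 78

Derivation:
Trace (tracking ans):
info = {'id': {'c': 41}, 'y': 37}  # -> info = {'id': {'c': 41}, 'y': 37}
ans = info['id']['c'] + info['y']  # -> ans = 78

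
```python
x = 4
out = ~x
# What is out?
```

Answer: -5

Derivation:
Trace (tracking out):
x = 4  # -> x = 4
out = ~x  # -> out = -5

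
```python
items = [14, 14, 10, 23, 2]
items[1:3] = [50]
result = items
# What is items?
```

Trace (tracking items):
items = [14, 14, 10, 23, 2]  # -> items = [14, 14, 10, 23, 2]
items[1:3] = [50]  # -> items = [14, 50, 23, 2]
result = items  # -> result = [14, 50, 23, 2]

Answer: [14, 50, 23, 2]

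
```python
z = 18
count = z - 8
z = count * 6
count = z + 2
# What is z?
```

Trace (tracking z):
z = 18  # -> z = 18
count = z - 8  # -> count = 10
z = count * 6  # -> z = 60
count = z + 2  # -> count = 62

Answer: 60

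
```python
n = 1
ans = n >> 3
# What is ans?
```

Answer: 0

Derivation:
Trace (tracking ans):
n = 1  # -> n = 1
ans = n >> 3  # -> ans = 0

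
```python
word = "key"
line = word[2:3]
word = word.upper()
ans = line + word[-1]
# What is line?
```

Answer: 'y'

Derivation:
Trace (tracking line):
word = 'key'  # -> word = 'key'
line = word[2:3]  # -> line = 'y'
word = word.upper()  # -> word = 'KEY'
ans = line + word[-1]  # -> ans = 'yY'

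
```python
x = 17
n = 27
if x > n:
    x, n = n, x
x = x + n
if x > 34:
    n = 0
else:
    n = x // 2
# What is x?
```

Answer: 44

Derivation:
Trace (tracking x):
x = 17  # -> x = 17
n = 27  # -> n = 27
if x > n:  # condition is False
x = x + n  # -> x = 44
if x > 34:  # condition is True
    n = 0  # -> n = 0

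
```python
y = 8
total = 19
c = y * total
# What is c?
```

Answer: 152

Derivation:
Trace (tracking c):
y = 8  # -> y = 8
total = 19  # -> total = 19
c = y * total  # -> c = 152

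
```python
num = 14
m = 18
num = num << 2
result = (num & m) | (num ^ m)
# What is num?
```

Trace (tracking num):
num = 14  # -> num = 14
m = 18  # -> m = 18
num = num << 2  # -> num = 56
result = num & m | num ^ m  # -> result = 58

Answer: 56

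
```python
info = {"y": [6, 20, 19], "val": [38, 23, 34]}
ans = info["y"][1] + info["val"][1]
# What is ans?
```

Trace (tracking ans):
info = {'y': [6, 20, 19], 'val': [38, 23, 34]}  # -> info = {'y': [6, 20, 19], 'val': [38, 23, 34]}
ans = info['y'][1] + info['val'][1]  # -> ans = 43

Answer: 43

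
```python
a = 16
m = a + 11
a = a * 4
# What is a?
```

Trace (tracking a):
a = 16  # -> a = 16
m = a + 11  # -> m = 27
a = a * 4  # -> a = 64

Answer: 64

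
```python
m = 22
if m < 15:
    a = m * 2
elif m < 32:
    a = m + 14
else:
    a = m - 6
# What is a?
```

Answer: 36

Derivation:
Trace (tracking a):
m = 22  # -> m = 22
if m < 15:  # condition is False
elif m < 32:  # condition is True
    a = m + 14  # -> a = 36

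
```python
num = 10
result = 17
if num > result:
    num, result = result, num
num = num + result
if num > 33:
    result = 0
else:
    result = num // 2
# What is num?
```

Trace (tracking num):
num = 10  # -> num = 10
result = 17  # -> result = 17
if num > result:  # condition is False
num = num + result  # -> num = 27
if num > 33:  # condition is False
else:
    result = num // 2  # -> result = 13

Answer: 27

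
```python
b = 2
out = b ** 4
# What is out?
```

Answer: 16

Derivation:
Trace (tracking out):
b = 2  # -> b = 2
out = b ** 4  # -> out = 16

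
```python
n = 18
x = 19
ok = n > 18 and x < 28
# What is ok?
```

Answer: False

Derivation:
Trace (tracking ok):
n = 18  # -> n = 18
x = 19  # -> x = 19
ok = n > 18 and x < 28  # -> ok = False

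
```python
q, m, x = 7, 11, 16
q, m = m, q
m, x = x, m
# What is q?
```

Trace (tracking q):
q, m, x = (7, 11, 16)  # -> q = 7, m = 11, x = 16
q, m = (m, q)  # -> q = 11, m = 7
m, x = (x, m)  # -> m = 16, x = 7

Answer: 11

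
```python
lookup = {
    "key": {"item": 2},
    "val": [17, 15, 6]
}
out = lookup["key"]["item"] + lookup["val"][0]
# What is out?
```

Answer: 19

Derivation:
Trace (tracking out):
lookup = {'key': {'item': 2}, 'val': [17, 15, 6]}  # -> lookup = {'key': {'item': 2}, 'val': [17, 15, 6]}
out = lookup['key']['item'] + lookup['val'][0]  # -> out = 19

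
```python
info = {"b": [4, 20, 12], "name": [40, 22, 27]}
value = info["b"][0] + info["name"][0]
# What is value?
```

Answer: 44

Derivation:
Trace (tracking value):
info = {'b': [4, 20, 12], 'name': [40, 22, 27]}  # -> info = {'b': [4, 20, 12], 'name': [40, 22, 27]}
value = info['b'][0] + info['name'][0]  # -> value = 44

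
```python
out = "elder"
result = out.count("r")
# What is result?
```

Answer: 1

Derivation:
Trace (tracking result):
out = 'elder'  # -> out = 'elder'
result = out.count('r')  # -> result = 1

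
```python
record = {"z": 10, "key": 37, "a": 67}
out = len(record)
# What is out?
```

Trace (tracking out):
record = {'z': 10, 'key': 37, 'a': 67}  # -> record = {'z': 10, 'key': 37, 'a': 67}
out = len(record)  # -> out = 3

Answer: 3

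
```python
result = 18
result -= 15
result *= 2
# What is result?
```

Answer: 6

Derivation:
Trace (tracking result):
result = 18  # -> result = 18
result -= 15  # -> result = 3
result *= 2  # -> result = 6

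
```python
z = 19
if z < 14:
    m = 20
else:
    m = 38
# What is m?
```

Answer: 38

Derivation:
Trace (tracking m):
z = 19  # -> z = 19
if z < 14:  # condition is False
else:
    m = 38  # -> m = 38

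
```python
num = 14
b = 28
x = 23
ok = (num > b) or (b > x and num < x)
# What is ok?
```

Answer: True

Derivation:
Trace (tracking ok):
num = 14  # -> num = 14
b = 28  # -> b = 28
x = 23  # -> x = 23
ok = num > b or (b > x and num < x)  # -> ok = True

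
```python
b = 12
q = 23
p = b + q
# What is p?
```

Answer: 35

Derivation:
Trace (tracking p):
b = 12  # -> b = 12
q = 23  # -> q = 23
p = b + q  # -> p = 35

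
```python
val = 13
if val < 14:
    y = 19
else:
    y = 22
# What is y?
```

Answer: 19

Derivation:
Trace (tracking y):
val = 13  # -> val = 13
if val < 14:  # condition is True
    y = 19  # -> y = 19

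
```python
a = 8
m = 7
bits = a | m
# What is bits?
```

Trace (tracking bits):
a = 8  # -> a = 8
m = 7  # -> m = 7
bits = a | m  # -> bits = 15

Answer: 15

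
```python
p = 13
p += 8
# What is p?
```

Trace (tracking p):
p = 13  # -> p = 13
p += 8  # -> p = 21

Answer: 21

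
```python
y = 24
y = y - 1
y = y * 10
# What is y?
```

Trace (tracking y):
y = 24  # -> y = 24
y = y - 1  # -> y = 23
y = y * 10  # -> y = 230

Answer: 230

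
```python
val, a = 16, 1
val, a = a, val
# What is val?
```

Trace (tracking val):
val, a = (16, 1)  # -> val = 16, a = 1
val, a = (a, val)  # -> val = 1, a = 16

Answer: 1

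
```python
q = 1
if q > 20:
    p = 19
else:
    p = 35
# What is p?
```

Trace (tracking p):
q = 1  # -> q = 1
if q > 20:  # condition is False
else:
    p = 35  # -> p = 35

Answer: 35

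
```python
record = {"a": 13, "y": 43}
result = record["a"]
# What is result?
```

Answer: 13

Derivation:
Trace (tracking result):
record = {'a': 13, 'y': 43}  # -> record = {'a': 13, 'y': 43}
result = record['a']  # -> result = 13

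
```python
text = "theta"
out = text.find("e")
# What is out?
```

Trace (tracking out):
text = 'theta'  # -> text = 'theta'
out = text.find('e')  # -> out = 2

Answer: 2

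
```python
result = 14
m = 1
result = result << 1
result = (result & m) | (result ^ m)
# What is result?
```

Trace (tracking result):
result = 14  # -> result = 14
m = 1  # -> m = 1
result = result << 1  # -> result = 28
result = result & m | result ^ m  # -> result = 29

Answer: 29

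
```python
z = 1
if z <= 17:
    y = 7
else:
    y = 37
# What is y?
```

Answer: 7

Derivation:
Trace (tracking y):
z = 1  # -> z = 1
if z <= 17:  # condition is True
    y = 7  # -> y = 7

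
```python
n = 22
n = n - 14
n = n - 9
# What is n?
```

Answer: -1

Derivation:
Trace (tracking n):
n = 22  # -> n = 22
n = n - 14  # -> n = 8
n = n - 9  # -> n = -1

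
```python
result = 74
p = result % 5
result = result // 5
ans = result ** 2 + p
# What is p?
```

Trace (tracking p):
result = 74  # -> result = 74
p = result % 5  # -> p = 4
result = result // 5  # -> result = 14
ans = result ** 2 + p  # -> ans = 200

Answer: 4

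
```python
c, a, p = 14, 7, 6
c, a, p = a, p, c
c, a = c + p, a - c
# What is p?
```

Trace (tracking p):
c, a, p = (14, 7, 6)  # -> c = 14, a = 7, p = 6
c, a, p = (a, p, c)  # -> c = 7, a = 6, p = 14
c, a = (c + p, a - c)  # -> c = 21, a = -1

Answer: 14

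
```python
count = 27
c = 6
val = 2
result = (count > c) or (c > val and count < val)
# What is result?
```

Answer: True

Derivation:
Trace (tracking result):
count = 27  # -> count = 27
c = 6  # -> c = 6
val = 2  # -> val = 2
result = count > c or (c > val and count < val)  # -> result = True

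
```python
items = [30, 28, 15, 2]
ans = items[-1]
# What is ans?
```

Answer: 2

Derivation:
Trace (tracking ans):
items = [30, 28, 15, 2]  # -> items = [30, 28, 15, 2]
ans = items[-1]  # -> ans = 2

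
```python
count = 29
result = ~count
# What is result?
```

Trace (tracking result):
count = 29  # -> count = 29
result = ~count  # -> result = -30

Answer: -30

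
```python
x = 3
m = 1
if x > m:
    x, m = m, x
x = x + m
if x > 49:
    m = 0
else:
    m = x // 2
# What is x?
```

Answer: 4

Derivation:
Trace (tracking x):
x = 3  # -> x = 3
m = 1  # -> m = 1
if x > m:  # condition is True
    x, m = (m, x)  # -> x = 1, m = 3
x = x + m  # -> x = 4
if x > 49:  # condition is False
else:
    m = x // 2  # -> m = 2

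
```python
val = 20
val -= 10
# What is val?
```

Answer: 10

Derivation:
Trace (tracking val):
val = 20  # -> val = 20
val -= 10  # -> val = 10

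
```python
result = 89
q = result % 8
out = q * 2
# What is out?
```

Trace (tracking out):
result = 89  # -> result = 89
q = result % 8  # -> q = 1
out = q * 2  # -> out = 2

Answer: 2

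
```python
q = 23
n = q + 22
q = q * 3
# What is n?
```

Answer: 45

Derivation:
Trace (tracking n):
q = 23  # -> q = 23
n = q + 22  # -> n = 45
q = q * 3  # -> q = 69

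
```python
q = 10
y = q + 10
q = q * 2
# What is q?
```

Answer: 20

Derivation:
Trace (tracking q):
q = 10  # -> q = 10
y = q + 10  # -> y = 20
q = q * 2  # -> q = 20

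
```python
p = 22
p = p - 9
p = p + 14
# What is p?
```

Trace (tracking p):
p = 22  # -> p = 22
p = p - 9  # -> p = 13
p = p + 14  # -> p = 27

Answer: 27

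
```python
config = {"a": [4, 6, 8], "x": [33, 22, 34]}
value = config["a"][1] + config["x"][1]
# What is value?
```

Answer: 28

Derivation:
Trace (tracking value):
config = {'a': [4, 6, 8], 'x': [33, 22, 34]}  # -> config = {'a': [4, 6, 8], 'x': [33, 22, 34]}
value = config['a'][1] + config['x'][1]  # -> value = 28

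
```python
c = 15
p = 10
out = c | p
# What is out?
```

Trace (tracking out):
c = 15  # -> c = 15
p = 10  # -> p = 10
out = c | p  # -> out = 15

Answer: 15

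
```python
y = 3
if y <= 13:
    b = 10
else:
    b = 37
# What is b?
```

Answer: 10

Derivation:
Trace (tracking b):
y = 3  # -> y = 3
if y <= 13:  # condition is True
    b = 10  # -> b = 10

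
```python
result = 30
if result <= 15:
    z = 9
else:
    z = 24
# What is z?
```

Trace (tracking z):
result = 30  # -> result = 30
if result <= 15:  # condition is False
else:
    z = 24  # -> z = 24

Answer: 24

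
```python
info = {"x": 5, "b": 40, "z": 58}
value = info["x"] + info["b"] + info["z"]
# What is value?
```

Answer: 103

Derivation:
Trace (tracking value):
info = {'x': 5, 'b': 40, 'z': 58}  # -> info = {'x': 5, 'b': 40, 'z': 58}
value = info['x'] + info['b'] + info['z']  # -> value = 103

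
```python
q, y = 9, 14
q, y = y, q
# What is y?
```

Answer: 9

Derivation:
Trace (tracking y):
q, y = (9, 14)  # -> q = 9, y = 14
q, y = (y, q)  # -> q = 14, y = 9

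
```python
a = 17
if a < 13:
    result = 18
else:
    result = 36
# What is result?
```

Answer: 36

Derivation:
Trace (tracking result):
a = 17  # -> a = 17
if a < 13:  # condition is False
else:
    result = 36  # -> result = 36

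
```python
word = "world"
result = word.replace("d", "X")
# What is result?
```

Trace (tracking result):
word = 'world'  # -> word = 'world'
result = word.replace('d', 'X')  # -> result = 'worlX'

Answer: 'worlX'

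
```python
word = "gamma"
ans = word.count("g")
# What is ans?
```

Trace (tracking ans):
word = 'gamma'  # -> word = 'gamma'
ans = word.count('g')  # -> ans = 1

Answer: 1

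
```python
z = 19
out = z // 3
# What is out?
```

Answer: 6

Derivation:
Trace (tracking out):
z = 19  # -> z = 19
out = z // 3  # -> out = 6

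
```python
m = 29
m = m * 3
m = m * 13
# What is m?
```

Trace (tracking m):
m = 29  # -> m = 29
m = m * 3  # -> m = 87
m = m * 13  # -> m = 1131

Answer: 1131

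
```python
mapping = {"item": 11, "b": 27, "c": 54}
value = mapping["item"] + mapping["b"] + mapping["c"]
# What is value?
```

Trace (tracking value):
mapping = {'item': 11, 'b': 27, 'c': 54}  # -> mapping = {'item': 11, 'b': 27, 'c': 54}
value = mapping['item'] + mapping['b'] + mapping['c']  # -> value = 92

Answer: 92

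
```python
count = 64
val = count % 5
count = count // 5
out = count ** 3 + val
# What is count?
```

Trace (tracking count):
count = 64  # -> count = 64
val = count % 5  # -> val = 4
count = count // 5  # -> count = 12
out = count ** 3 + val  # -> out = 1732

Answer: 12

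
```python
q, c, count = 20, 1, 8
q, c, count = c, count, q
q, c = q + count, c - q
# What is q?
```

Answer: 21

Derivation:
Trace (tracking q):
q, c, count = (20, 1, 8)  # -> q = 20, c = 1, count = 8
q, c, count = (c, count, q)  # -> q = 1, c = 8, count = 20
q, c = (q + count, c - q)  # -> q = 21, c = 7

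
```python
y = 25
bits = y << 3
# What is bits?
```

Trace (tracking bits):
y = 25  # -> y = 25
bits = y << 3  # -> bits = 200

Answer: 200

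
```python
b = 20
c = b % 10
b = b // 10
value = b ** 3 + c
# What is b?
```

Trace (tracking b):
b = 20  # -> b = 20
c = b % 10  # -> c = 0
b = b // 10  # -> b = 2
value = b ** 3 + c  # -> value = 8

Answer: 2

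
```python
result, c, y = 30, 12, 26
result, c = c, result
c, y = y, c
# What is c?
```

Answer: 26

Derivation:
Trace (tracking c):
result, c, y = (30, 12, 26)  # -> result = 30, c = 12, y = 26
result, c = (c, result)  # -> result = 12, c = 30
c, y = (y, c)  # -> c = 26, y = 30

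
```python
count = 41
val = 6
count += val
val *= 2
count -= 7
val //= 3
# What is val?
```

Trace (tracking val):
count = 41  # -> count = 41
val = 6  # -> val = 6
count += val  # -> count = 47
val *= 2  # -> val = 12
count -= 7  # -> count = 40
val //= 3  # -> val = 4

Answer: 4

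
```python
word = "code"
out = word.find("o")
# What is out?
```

Answer: 1

Derivation:
Trace (tracking out):
word = 'code'  # -> word = 'code'
out = word.find('o')  # -> out = 1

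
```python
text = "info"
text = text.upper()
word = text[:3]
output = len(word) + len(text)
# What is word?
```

Trace (tracking word):
text = 'info'  # -> text = 'info'
text = text.upper()  # -> text = 'INFO'
word = text[:3]  # -> word = 'INF'
output = len(word) + len(text)  # -> output = 7

Answer: 'INF'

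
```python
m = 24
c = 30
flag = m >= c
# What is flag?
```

Answer: False

Derivation:
Trace (tracking flag):
m = 24  # -> m = 24
c = 30  # -> c = 30
flag = m >= c  # -> flag = False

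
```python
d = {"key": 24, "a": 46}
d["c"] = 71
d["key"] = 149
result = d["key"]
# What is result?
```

Answer: 149

Derivation:
Trace (tracking result):
d = {'key': 24, 'a': 46}  # -> d = {'key': 24, 'a': 46}
d['c'] = 71  # -> d = {'key': 24, 'a': 46, 'c': 71}
d['key'] = 149  # -> d = {'key': 149, 'a': 46, 'c': 71}
result = d['key']  # -> result = 149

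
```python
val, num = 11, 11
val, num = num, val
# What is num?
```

Answer: 11

Derivation:
Trace (tracking num):
val, num = (11, 11)  # -> val = 11, num = 11
val, num = (num, val)  # -> val = 11, num = 11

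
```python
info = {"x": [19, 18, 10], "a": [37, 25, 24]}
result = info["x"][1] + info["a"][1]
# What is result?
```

Answer: 43

Derivation:
Trace (tracking result):
info = {'x': [19, 18, 10], 'a': [37, 25, 24]}  # -> info = {'x': [19, 18, 10], 'a': [37, 25, 24]}
result = info['x'][1] + info['a'][1]  # -> result = 43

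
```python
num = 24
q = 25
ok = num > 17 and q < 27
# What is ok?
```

Trace (tracking ok):
num = 24  # -> num = 24
q = 25  # -> q = 25
ok = num > 17 and q < 27  # -> ok = True

Answer: True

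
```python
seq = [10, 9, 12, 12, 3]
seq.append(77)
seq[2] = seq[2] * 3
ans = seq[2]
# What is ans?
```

Trace (tracking ans):
seq = [10, 9, 12, 12, 3]  # -> seq = [10, 9, 12, 12, 3]
seq.append(77)  # -> seq = [10, 9, 12, 12, 3, 77]
seq[2] = seq[2] * 3  # -> seq = [10, 9, 36, 12, 3, 77]
ans = seq[2]  # -> ans = 36

Answer: 36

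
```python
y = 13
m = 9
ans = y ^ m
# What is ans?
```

Trace (tracking ans):
y = 13  # -> y = 13
m = 9  # -> m = 9
ans = y ^ m  # -> ans = 4

Answer: 4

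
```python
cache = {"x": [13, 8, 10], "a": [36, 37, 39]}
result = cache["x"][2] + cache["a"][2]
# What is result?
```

Trace (tracking result):
cache = {'x': [13, 8, 10], 'a': [36, 37, 39]}  # -> cache = {'x': [13, 8, 10], 'a': [36, 37, 39]}
result = cache['x'][2] + cache['a'][2]  # -> result = 49

Answer: 49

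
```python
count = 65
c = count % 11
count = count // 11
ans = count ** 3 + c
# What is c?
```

Trace (tracking c):
count = 65  # -> count = 65
c = count % 11  # -> c = 10
count = count // 11  # -> count = 5
ans = count ** 3 + c  # -> ans = 135

Answer: 10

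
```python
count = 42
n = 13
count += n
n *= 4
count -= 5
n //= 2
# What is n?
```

Trace (tracking n):
count = 42  # -> count = 42
n = 13  # -> n = 13
count += n  # -> count = 55
n *= 4  # -> n = 52
count -= 5  # -> count = 50
n //= 2  # -> n = 26

Answer: 26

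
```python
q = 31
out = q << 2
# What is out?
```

Trace (tracking out):
q = 31  # -> q = 31
out = q << 2  # -> out = 124

Answer: 124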